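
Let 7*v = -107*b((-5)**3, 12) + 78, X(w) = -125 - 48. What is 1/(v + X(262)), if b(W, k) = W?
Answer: 7/12242 ≈ 0.00057180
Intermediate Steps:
X(w) = -173
v = 13453/7 (v = (-107*(-5)**3 + 78)/7 = (-107*(-125) + 78)/7 = (13375 + 78)/7 = (1/7)*13453 = 13453/7 ≈ 1921.9)
1/(v + X(262)) = 1/(13453/7 - 173) = 1/(12242/7) = 7/12242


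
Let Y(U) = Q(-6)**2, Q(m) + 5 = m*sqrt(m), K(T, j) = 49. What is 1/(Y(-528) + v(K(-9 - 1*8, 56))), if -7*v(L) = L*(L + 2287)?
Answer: -I/(60*sqrt(6) + 16543*I) ≈ -6.0444e-5 - 5.3699e-7*I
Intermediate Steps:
v(L) = -L*(2287 + L)/7 (v(L) = -L*(L + 2287)/7 = -L*(2287 + L)/7)
Q(m) = -5 + m**(3/2) (Q(m) = -5 + m*sqrt(m) = -5 + m**(3/2))
Y(U) = (-5 - 6*I*sqrt(6))**2 (Y(U) = (-5 + (-6)**(3/2))**2 = (-5 - 6*I*sqrt(6))**2)
1/(Y(-528) + v(K(-9 - 1*8, 56))) = 1/((-191 + 60*I*sqrt(6)) - 1/7*49*(2287 + 49)) = 1/((-191 + 60*I*sqrt(6)) - 1/7*49*2336) = 1/((-191 + 60*I*sqrt(6)) - 16352) = 1/(-16543 + 60*I*sqrt(6))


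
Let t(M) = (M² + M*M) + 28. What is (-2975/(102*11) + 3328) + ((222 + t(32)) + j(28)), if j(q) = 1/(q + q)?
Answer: 10391981/1848 ≈ 5623.4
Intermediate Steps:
j(q) = 1/(2*q)
t(M) = 28 + 2*M² (t(M) = (M² + M²) + 28 = 2*M² + 28 = 28 + 2*M²)
(-2975/(102*11) + 3328) + ((222 + t(32)) + j(28)) = (-2975/(102*11) + 3328) + ((222 + (28 + 2*32²)) + (½)/28) = (-2975/1122 + 3328) + ((222 + (28 + 2*1024)) + (½)*(1/28)) = (-2975*1/1122 + 3328) + ((222 + (28 + 2048)) + 1/56) = (-175/66 + 3328) + ((222 + 2076) + 1/56) = 219473/66 + (2298 + 1/56) = 219473/66 + 128689/56 = 10391981/1848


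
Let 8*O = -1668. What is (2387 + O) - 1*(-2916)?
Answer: 10189/2 ≈ 5094.5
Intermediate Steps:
O = -417/2 (O = (⅛)*(-1668) = -417/2 ≈ -208.50)
(2387 + O) - 1*(-2916) = (2387 - 417/2) - 1*(-2916) = 4357/2 + 2916 = 10189/2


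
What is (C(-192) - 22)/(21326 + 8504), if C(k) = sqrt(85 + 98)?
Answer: -11/14915 + sqrt(183)/29830 ≈ -0.00028402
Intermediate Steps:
C(k) = sqrt(183)
(C(-192) - 22)/(21326 + 8504) = (sqrt(183) - 22)/(21326 + 8504) = (-22 + sqrt(183))/29830 = (-22 + sqrt(183))*(1/29830) = -11/14915 + sqrt(183)/29830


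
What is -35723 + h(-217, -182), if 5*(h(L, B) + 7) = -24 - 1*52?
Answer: -178726/5 ≈ -35745.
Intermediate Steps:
h(L, B) = -111/5 (h(L, B) = -7 + (-24 - 1*52)/5 = -7 + (-24 - 52)/5 = -7 + (⅕)*(-76) = -7 - 76/5 = -111/5)
-35723 + h(-217, -182) = -35723 - 111/5 = -178726/5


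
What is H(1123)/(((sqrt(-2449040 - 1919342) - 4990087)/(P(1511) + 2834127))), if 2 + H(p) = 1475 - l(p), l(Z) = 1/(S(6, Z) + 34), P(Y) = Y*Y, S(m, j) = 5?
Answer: -1466913063746208896/971137932802089 - 293965428608*I*sqrt(4368382)/971137932802089 ≈ -1510.5 - 0.63267*I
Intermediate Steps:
P(Y) = Y**2
l(Z) = 1/39 (l(Z) = 1/(5 + 34) = 1/39)
H(p) = 57446/39 (H(p) = -2 + (1475 - 1*1/39) = -2 + (1475 - 1/39) = -2 + 57524/39 = 57446/39)
H(1123)/(((sqrt(-2449040 - 1919342) - 4990087)/(P(1511) + 2834127))) = 57446/(39*(((sqrt(-2449040 - 1919342) - 4990087)/(1511**2 + 2834127)))) = 57446/(39*(((sqrt(-4368382) - 4990087)/(2283121 + 2834127)))) = 57446/(39*(((I*sqrt(4368382) - 4990087)/5117248))) = 57446/(39*(((-4990087 + I*sqrt(4368382))*(1/5117248)))) = 57446/(39*(-4990087/5117248 + I*sqrt(4368382)/5117248))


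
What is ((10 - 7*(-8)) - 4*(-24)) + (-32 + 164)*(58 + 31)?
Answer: 11910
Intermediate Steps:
((10 - 7*(-8)) - 4*(-24)) + (-32 + 164)*(58 + 31) = ((10 + 56) + 96) + 132*89 = (66 + 96) + 11748 = 162 + 11748 = 11910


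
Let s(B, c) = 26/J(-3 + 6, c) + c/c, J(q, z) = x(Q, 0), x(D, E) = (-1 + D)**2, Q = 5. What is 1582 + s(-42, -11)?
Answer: 12677/8 ≈ 1584.6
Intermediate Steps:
J(q, z) = 16 (J(q, z) = (-1 + 5)**2 = 4**2 = 16)
s(B, c) = 21/8 (s(B, c) = 26/16 + c/c = 26*(1/16) + 1 = 13/8 + 1 = 21/8)
1582 + s(-42, -11) = 1582 + 21/8 = 12677/8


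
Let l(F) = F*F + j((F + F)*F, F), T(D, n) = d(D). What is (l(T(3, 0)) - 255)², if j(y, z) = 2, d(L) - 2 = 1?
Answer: 59536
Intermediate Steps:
d(L) = 3 (d(L) = 2 + 1 = 3)
T(D, n) = 3
l(F) = 2 + F² (l(F) = F*F + 2 = F² + 2 = 2 + F²)
(l(T(3, 0)) - 255)² = ((2 + 3²) - 255)² = ((2 + 9) - 255)² = (11 - 255)² = (-244)² = 59536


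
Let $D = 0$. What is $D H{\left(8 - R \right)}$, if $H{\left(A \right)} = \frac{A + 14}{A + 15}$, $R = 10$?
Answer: $0$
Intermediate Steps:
$H{\left(A \right)} = \frac{14 + A}{15 + A}$
$D H{\left(8 - R \right)} = 0 \frac{14 + \left(8 - 10\right)}{15 + \left(8 - 10\right)} = 0 \frac{14 - 2}{15 - 2} = 0 \cdot \frac{1}{13} \cdot 12 = 0 \cdot \frac{12}{13} = 0$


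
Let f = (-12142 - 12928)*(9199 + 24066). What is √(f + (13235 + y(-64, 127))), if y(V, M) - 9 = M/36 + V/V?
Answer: I*√30021850853/6 ≈ 28878.0*I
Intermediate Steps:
y(V, M) = 10 + M/36 (y(V, M) = 9 + (M/36 + V/V) = 9 + (M*(1/36) + 1) = 9 + (M/36 + 1) = 9 + (1 + M/36) = 10 + M/36)
f = -833953550 (f = -25070*33265 = -833953550)
√(f + (13235 + y(-64, 127))) = √(-833953550 + (13235 + (10 + (1/36)*127))) = √(-833953550 + (13235 + (10 + 127/36))) = √(-833953550 + (13235 + 487/36)) = √(-833953550 + 476947/36) = √(-30021850853/36) = I*√30021850853/6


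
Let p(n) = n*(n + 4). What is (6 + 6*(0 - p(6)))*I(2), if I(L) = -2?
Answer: 708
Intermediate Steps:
p(n) = n*(4 + n)
(6 + 6*(0 - p(6)))*I(2) = (6 + 6*(0 - 6*(4 + 6)))*(-2) = (6 + 6*(0 - 6*10))*(-2) = (6 + 6*(0 - 1*60))*(-2) = (6 + 6*(0 - 60))*(-2) = (6 + 6*(-60))*(-2) = (6 - 360)*(-2) = -354*(-2) = 708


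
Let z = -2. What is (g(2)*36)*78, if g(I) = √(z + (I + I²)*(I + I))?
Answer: 2808*√22 ≈ 13171.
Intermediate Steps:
g(I) = √(-2 + 2*I*(I + I²)) (g(I) = √(-2 + (I + I²)*(I + I)) = √(-2 + (I + I²)*(2*I)) = √(-2 + 2*I*(I + I²)))
(g(2)*36)*78 = (√(-2 + 2*2² + 2*2³)*36)*78 = (√(-2 + 2*4 + 2*8)*36)*78 = (√(-2 + 8 + 16)*36)*78 = (√22*36)*78 = (36*√22)*78 = 2808*√22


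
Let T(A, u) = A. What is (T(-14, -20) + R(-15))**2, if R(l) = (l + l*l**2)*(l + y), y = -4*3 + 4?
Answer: 6077137936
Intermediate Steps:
y = -8 (y = -12 + 4 = -8)
R(l) = (-8 + l)*(l + l**3) (R(l) = (l + l*l**2)*(l - 8) = (l + l**3)*(-8 + l) = (-8 + l)*(l + l**3))
(T(-14, -20) + R(-15))**2 = (-14 - 15*(-8 - 15 + (-15)**3 - 8*(-15)**2))**2 = (-14 - 15*(-8 - 15 - 3375 - 8*225))**2 = (-14 - 15*(-8 - 15 - 3375 - 1800))**2 = (-14 - 15*(-5198))**2 = (-14 + 77970)**2 = 77956**2 = 6077137936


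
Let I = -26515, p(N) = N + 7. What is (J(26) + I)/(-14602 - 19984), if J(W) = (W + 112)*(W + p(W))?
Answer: 18373/34586 ≈ 0.53123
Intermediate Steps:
p(N) = 7 + N
J(W) = (7 + 2*W)*(112 + W) (J(W) = (W + 112)*(W + (7 + W)) = (112 + W)*(7 + 2*W) = (7 + 2*W)*(112 + W))
(J(26) + I)/(-14602 - 19984) = ((784 + 2*26² + 231*26) - 26515)/(-14602 - 19984) = ((784 + 2*676 + 6006) - 26515)/(-34586) = ((784 + 1352 + 6006) - 26515)*(-1/34586) = (8142 - 26515)*(-1/34586) = -18373*(-1/34586) = 18373/34586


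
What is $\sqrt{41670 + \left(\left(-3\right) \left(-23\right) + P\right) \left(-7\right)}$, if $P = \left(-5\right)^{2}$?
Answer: $2 \sqrt{10253} \approx 202.51$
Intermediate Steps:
$P = 25$
$\sqrt{41670 + \left(\left(-3\right) \left(-23\right) + P\right) \left(-7\right)} = \sqrt{41670 + \left(\left(-3\right) \left(-23\right) + 25\right) \left(-7\right)} = \sqrt{41670 + \left(69 + 25\right) \left(-7\right)} = \sqrt{41670 + 94 \left(-7\right)} = \sqrt{41670 - 658} = \sqrt{41012} = 2 \sqrt{10253}$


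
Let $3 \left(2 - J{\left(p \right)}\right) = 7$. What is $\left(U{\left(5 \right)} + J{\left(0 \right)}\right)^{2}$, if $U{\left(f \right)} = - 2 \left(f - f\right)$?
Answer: $\frac{1}{9} \approx 0.11111$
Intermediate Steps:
$J{\left(p \right)} = - \frac{1}{3}$ ($J{\left(p \right)} = 2 - \frac{7}{3} = - \frac{1}{3}$)
$U{\left(f \right)} = 0$ ($U{\left(f \right)} = \left(-2\right) 0 = 0$)
$\left(U{\left(5 \right)} + J{\left(0 \right)}\right)^{2} = \left(0 - \frac{1}{3}\right)^{2} = \left(- \frac{1}{3}\right)^{2} = \frac{1}{9}$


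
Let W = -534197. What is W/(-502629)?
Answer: 534197/502629 ≈ 1.0628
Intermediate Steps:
W/(-502629) = -534197/(-502629) = -534197*(-1/502629) = 534197/502629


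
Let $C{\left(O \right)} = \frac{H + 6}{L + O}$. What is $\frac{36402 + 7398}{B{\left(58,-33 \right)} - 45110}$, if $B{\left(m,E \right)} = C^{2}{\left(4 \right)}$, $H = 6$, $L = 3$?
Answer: $- \frac{1073100}{1105123} \approx -0.97102$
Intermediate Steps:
$C{\left(O \right)} = \frac{12}{3 + O}$ ($C{\left(O \right)} = \frac{6 + 6}{3 + O} = \frac{12}{3 + O}$)
$B{\left(m,E \right)} = \frac{144}{49}$ ($B{\left(m,E \right)} = \left(\frac{12}{3 + 4}\right)^{2} = \left(\frac{12}{7}\right)^{2} = \frac{144}{49}$)
$\frac{36402 + 7398}{B{\left(58,-33 \right)} - 45110} = \frac{36402 + 7398}{\frac{144}{49} - 45110} = \frac{43800}{- \frac{2210246}{49}} = 43800 \left(- \frac{49}{2210246}\right) = - \frac{1073100}{1105123}$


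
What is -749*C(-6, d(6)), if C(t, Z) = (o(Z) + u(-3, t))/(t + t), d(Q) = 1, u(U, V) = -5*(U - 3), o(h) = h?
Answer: 23219/12 ≈ 1934.9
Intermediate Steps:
u(U, V) = 15 - 5*U (u(U, V) = -5*(-3 + U) = 15 - 5*U)
C(t, Z) = (30 + Z)/(2*t) (C(t, Z) = (Z + (15 - 5*(-3)))/(t + t) = (Z + (15 + 15))/((2*t)) = (Z + 30)*(1/(2*t)) = (30 + Z)*(1/(2*t)) = (30 + Z)/(2*t))
-749*C(-6, d(6)) = -749*(30 + 1)/(2*(-6)) = -749*(-1)*31/(2*6) = -749*(-31/12) = 23219/12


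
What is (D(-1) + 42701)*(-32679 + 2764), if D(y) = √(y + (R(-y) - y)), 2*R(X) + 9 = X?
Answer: -1277400415 - 59830*I ≈ -1.2774e+9 - 59830.0*I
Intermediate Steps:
R(X) = -9/2 + X/2
D(y) = √(-9/2 - y/2) (D(y) = √(y + ((-9/2 + (-y)/2) - y)) = √(y + ((-9/2 - y/2) - y)) = √(y + (-9/2 - 3*y/2)) = √(-9/2 - y/2))
(D(-1) + 42701)*(-32679 + 2764) = (√(-18 - 2*(-1))/2 + 42701)*(-32679 + 2764) = (√(-18 + 2)/2 + 42701)*(-29915) = (√(-16)/2 + 42701)*(-29915) = ((4*I)/2 + 42701)*(-29915) = (2*I + 42701)*(-29915) = (42701 + 2*I)*(-29915) = -1277400415 - 59830*I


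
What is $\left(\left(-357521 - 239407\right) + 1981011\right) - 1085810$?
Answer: $298273$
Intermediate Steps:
$\left(\left(-357521 - 239407\right) + 1981011\right) - 1085810 = \left(-596928 + 1981011\right) - 1085810 = 1384083 - 1085810 = 298273$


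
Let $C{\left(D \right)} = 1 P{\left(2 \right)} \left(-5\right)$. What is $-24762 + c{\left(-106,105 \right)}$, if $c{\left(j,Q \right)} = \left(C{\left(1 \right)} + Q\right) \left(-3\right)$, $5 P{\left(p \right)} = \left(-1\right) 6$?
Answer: $-25095$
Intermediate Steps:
$P{\left(p \right)} = - \frac{6}{5}$ ($P{\left(p \right)} = \frac{\left(-1\right) 6}{5} = \frac{1}{5} \left(-6\right) = - \frac{6}{5}$)
$C{\left(D \right)} = 6$ ($C{\left(D \right)} = 1 \left(- \frac{6}{5}\right) \left(-5\right) = \left(- \frac{6}{5}\right) \left(-5\right) = 6$)
$c{\left(j,Q \right)} = -18 - 3 Q$ ($c{\left(j,Q \right)} = \left(6 + Q\right) \left(-3\right) = -18 - 3 Q$)
$-24762 + c{\left(-106,105 \right)} = -24762 - 333 = -25095$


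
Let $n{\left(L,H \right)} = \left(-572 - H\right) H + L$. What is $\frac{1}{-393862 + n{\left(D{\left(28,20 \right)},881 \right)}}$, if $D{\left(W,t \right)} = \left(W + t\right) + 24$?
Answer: $- \frac{1}{1673883} \approx -5.9741 \cdot 10^{-7}$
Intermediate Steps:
$D{\left(W,t \right)} = 24 + W + t$
$n{\left(L,H \right)} = L + H \left(-572 - H\right)$ ($n{\left(L,H \right)} = H \left(-572 - H\right) + L = L + H \left(-572 - H\right)$)
$\frac{1}{-393862 + n{\left(D{\left(28,20 \right)},881 \right)}} = \frac{1}{-393862 - 1280021} = \frac{1}{-1673883} = - \frac{1}{1673883}$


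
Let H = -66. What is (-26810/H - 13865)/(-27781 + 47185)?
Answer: -111035/160083 ≈ -0.69361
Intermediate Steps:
(-26810/H - 13865)/(-27781 + 47185) = (-26810/(-66) - 13865)/(-27781 + 47185) = (-26810*(-1/66) - 13865)/19404 = (13405/33 - 13865)*(1/19404) = -444140/33*1/19404 = -111035/160083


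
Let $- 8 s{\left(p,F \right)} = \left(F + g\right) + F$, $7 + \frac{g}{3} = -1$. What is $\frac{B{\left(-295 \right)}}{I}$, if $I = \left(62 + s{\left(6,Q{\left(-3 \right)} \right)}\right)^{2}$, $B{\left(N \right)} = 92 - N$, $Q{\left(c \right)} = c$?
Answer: $\frac{6192}{69169} \approx 0.08952$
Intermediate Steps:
$g = -24$ ($g = -21 + 3 \left(-1\right) = -21 - 3 = -24$)
$s{\left(p,F \right)} = 3 - \frac{F}{4}$ ($s{\left(p,F \right)} = - \frac{\left(F - 24\right) + F}{8} = - \frac{\left(-24 + F\right) + F}{8} = - \frac{-24 + 2 F}{8} = 3 - \frac{F}{4}$)
$I = \frac{69169}{16}$ ($I = \left(62 + \left(3 - - \frac{3}{4}\right)\right)^{2} = \left(62 + \left(3 + \frac{3}{4}\right)\right)^{2} = \left(62 + \frac{15}{4}\right)^{2} = \left(\frac{263}{4}\right)^{2} = \frac{69169}{16} \approx 4323.1$)
$\frac{B{\left(-295 \right)}}{I} = \frac{92 - -295}{\frac{69169}{16}} = \left(92 + 295\right) \frac{16}{69169} = 387 \cdot \frac{16}{69169} = \frac{6192}{69169}$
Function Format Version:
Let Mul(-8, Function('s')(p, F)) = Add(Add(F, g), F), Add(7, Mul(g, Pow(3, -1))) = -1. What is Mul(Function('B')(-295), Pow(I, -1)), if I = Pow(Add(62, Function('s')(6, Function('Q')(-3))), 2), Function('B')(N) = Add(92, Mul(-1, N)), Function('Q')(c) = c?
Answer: Rational(6192, 69169) ≈ 0.089520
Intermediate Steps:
g = -24 (g = Add(-21, Mul(3, -1)) = Add(-21, -3) = -24)
Function('s')(p, F) = Add(3, Mul(Rational(-1, 4), F)) (Function('s')(p, F) = Mul(Rational(-1, 8), Add(Add(F, -24), F)) = Mul(Rational(-1, 8), Add(Add(-24, F), F)) = Mul(Rational(-1, 8), Add(-24, Mul(2, F))) = Add(3, Mul(Rational(-1, 4), F)))
I = Rational(69169, 16) (I = Pow(Add(62, Add(3, Mul(Rational(-1, 4), -3))), 2) = Pow(Add(62, Add(3, Rational(3, 4))), 2) = Pow(Add(62, Rational(15, 4)), 2) = Pow(Rational(263, 4), 2) = Rational(69169, 16) ≈ 4323.1)
Mul(Function('B')(-295), Pow(I, -1)) = Mul(Add(92, Mul(-1, -295)), Pow(Rational(69169, 16), -1)) = Mul(Add(92, 295), Rational(16, 69169)) = Mul(387, Rational(16, 69169)) = Rational(6192, 69169)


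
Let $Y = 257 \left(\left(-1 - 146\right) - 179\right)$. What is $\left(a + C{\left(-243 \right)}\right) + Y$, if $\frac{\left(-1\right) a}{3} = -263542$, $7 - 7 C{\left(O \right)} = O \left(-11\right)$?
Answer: $\frac{4945242}{7} \approx 7.0646 \cdot 10^{5}$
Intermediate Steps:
$C{\left(O \right)} = 1 + \frac{11 O}{7}$ ($C{\left(O \right)} = 1 - \frac{O \left(-11\right)}{7} = 1 - \frac{\left(-11\right) O}{7} = 1 + \frac{11 O}{7}$)
$a = 790626$ ($a = \left(-3\right) \left(-263542\right) = 790626$)
$Y = -83782$ ($Y = 257 \left(-147 - 179\right) = 257 \left(-326\right) = -83782$)
$\left(a + C{\left(-243 \right)}\right) + Y = \left(790626 + \left(1 + \frac{11}{7} \left(-243\right)\right)\right) - 83782 = \left(790626 + \left(1 - \frac{2673}{7}\right)\right) - 83782 = \left(790626 - \frac{2666}{7}\right) - 83782 = \frac{5531716}{7} - 83782 = \frac{4945242}{7}$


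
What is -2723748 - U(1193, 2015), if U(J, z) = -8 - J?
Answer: -2722547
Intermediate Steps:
-2723748 - U(1193, 2015) = -2723748 - (-8 - 1*1193) = -2723748 - (-8 - 1193) = -2723748 - 1*(-1201) = -2723748 + 1201 = -2722547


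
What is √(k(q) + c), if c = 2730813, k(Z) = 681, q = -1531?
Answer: √2731494 ≈ 1652.7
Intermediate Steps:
√(k(q) + c) = √(681 + 2730813) = √2731494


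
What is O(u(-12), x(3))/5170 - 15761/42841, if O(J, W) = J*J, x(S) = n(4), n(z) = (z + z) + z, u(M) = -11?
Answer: -6936419/20135270 ≈ -0.34449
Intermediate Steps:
n(z) = 3*z (n(z) = 2*z + z = 3*z)
x(S) = 12 (x(S) = 3*4 = 12)
O(J, W) = J²
O(u(-12), x(3))/5170 - 15761/42841 = (-11)²/5170 - 15761/42841 = 121*(1/5170) - 15761*1/42841 = 11/470 - 15761/42841 = -6936419/20135270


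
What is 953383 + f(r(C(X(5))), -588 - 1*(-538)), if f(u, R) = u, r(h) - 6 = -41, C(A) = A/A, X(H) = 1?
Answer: 953348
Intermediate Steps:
C(A) = 1
r(h) = -35 (r(h) = 6 - 41 = -35)
953383 + f(r(C(X(5))), -588 - 1*(-538)) = 953383 - 35 = 953348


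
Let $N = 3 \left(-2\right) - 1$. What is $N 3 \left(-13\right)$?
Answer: $273$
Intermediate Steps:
$N = -7$ ($N = -6 - 1 = -7$)
$N 3 \left(-13\right) = \left(-7\right) 3 \left(-13\right) = \left(-21\right) \left(-13\right) = 273$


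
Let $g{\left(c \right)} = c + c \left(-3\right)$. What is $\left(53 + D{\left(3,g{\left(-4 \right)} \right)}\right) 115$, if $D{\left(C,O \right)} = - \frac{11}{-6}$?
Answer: $\frac{37835}{6} \approx 6305.8$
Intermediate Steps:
$g{\left(c \right)} = - 2 c$ ($g{\left(c \right)} = c - 3 c = - 2 c$)
$D{\left(C,O \right)} = \frac{11}{6}$ ($D{\left(C,O \right)} = \left(-11\right) \left(- \frac{1}{6}\right) = \frac{11}{6}$)
$\left(53 + D{\left(3,g{\left(-4 \right)} \right)}\right) 115 = \left(53 + \frac{11}{6}\right) 115 = \frac{329}{6} \cdot 115 = \frac{37835}{6}$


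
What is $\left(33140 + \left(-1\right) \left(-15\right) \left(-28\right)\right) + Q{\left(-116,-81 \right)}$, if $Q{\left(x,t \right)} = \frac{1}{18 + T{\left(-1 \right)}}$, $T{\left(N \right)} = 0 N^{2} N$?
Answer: $\frac{588961}{18} \approx 32720.0$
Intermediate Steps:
$T{\left(N \right)} = 0$ ($T{\left(N \right)} = 0 N = 0$)
$Q{\left(x,t \right)} = \frac{1}{18}$ ($Q{\left(x,t \right)} = \frac{1}{18 + 0} = \frac{1}{18}$)
$\left(33140 + \left(-1\right) \left(-15\right) \left(-28\right)\right) + Q{\left(-116,-81 \right)} = \left(33140 + \left(-1\right) \left(-15\right) \left(-28\right)\right) + \frac{1}{18} = \left(33140 + 15 \left(-28\right)\right) + \frac{1}{18} = \left(33140 - 420\right) + \frac{1}{18} = 32720 + \frac{1}{18} = \frac{588961}{18}$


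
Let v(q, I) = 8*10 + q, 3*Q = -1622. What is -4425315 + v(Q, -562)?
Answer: -13277327/3 ≈ -4.4258e+6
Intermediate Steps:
Q = -1622/3 (Q = (1/3)*(-1622) = -1622/3 ≈ -540.67)
v(q, I) = 80 + q
-4425315 + v(Q, -562) = -4425315 + (80 - 1622/3) = -4425315 - 1382/3 = -13277327/3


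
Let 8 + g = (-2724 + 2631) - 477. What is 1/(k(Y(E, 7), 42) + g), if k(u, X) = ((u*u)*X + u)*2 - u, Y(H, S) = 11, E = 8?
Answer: 1/9597 ≈ 0.00010420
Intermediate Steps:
g = -578 (g = -8 + ((-2724 + 2631) - 477) = -8 + (-93 - 477) = -8 - 570 = -578)
k(u, X) = u + 2*X*u² (k(u, X) = (u²*X + u)*2 - u = (X*u² + u)*2 - u = (u + X*u²)*2 - u = (2*u + 2*X*u²) - u = u + 2*X*u²)
1/(k(Y(E, 7), 42) + g) = 1/(11*(1 + 2*42*11) - 578) = 1/(11*(1 + 924) - 578) = 1/(11*925 - 578) = 1/(10175 - 578) = 1/9597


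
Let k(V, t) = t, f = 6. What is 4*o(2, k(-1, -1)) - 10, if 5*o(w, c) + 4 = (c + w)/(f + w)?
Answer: -131/10 ≈ -13.100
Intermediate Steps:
o(w, c) = -⅘ + (c + w)/(5*(6 + w)) (o(w, c) = -⅘ + ((c + w)/(6 + w))/5 = -⅘ + (c + w)/(5*(6 + w)))
4*o(2, k(-1, -1)) - 10 = 4*((-24 - 1 - 3*2)/(5*(6 + 2))) - 10 = 4*((⅕)*(-24 - 1 - 6)/8) - 10 = 4*((⅕)*(⅛)*(-31)) - 10 = 4*(-31/40) - 10 = -31/10 - 10 = -131/10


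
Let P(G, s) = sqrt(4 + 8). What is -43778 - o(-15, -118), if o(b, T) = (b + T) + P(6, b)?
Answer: -43645 - 2*sqrt(3) ≈ -43648.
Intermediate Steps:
P(G, s) = 2*sqrt(3) (P(G, s) = sqrt(12) = 2*sqrt(3))
o(b, T) = T + b + 2*sqrt(3) (o(b, T) = (b + T) + 2*sqrt(3) = (T + b) + 2*sqrt(3) = T + b + 2*sqrt(3))
-43778 - o(-15, -118) = -43778 - (-118 - 15 + 2*sqrt(3)) = -43778 - (-133 + 2*sqrt(3)) = -43778 + (133 - 2*sqrt(3)) = -43645 - 2*sqrt(3)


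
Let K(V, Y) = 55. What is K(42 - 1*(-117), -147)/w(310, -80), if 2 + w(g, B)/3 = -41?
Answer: -55/129 ≈ -0.42636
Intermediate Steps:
w(g, B) = -129 (w(g, B) = -6 + 3*(-41) = -6 - 123 = -129)
K(42 - 1*(-117), -147)/w(310, -80) = 55/(-129) = 55*(-1/129) = -55/129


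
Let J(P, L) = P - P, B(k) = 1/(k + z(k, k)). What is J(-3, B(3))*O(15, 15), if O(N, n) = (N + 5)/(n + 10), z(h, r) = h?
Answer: 0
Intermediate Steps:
O(N, n) = (5 + N)/(10 + n)
B(k) = 1/(2*k) (B(k) = 1/(k + k) = 1/(2*k))
J(P, L) = 0
J(-3, B(3))*O(15, 15) = 0*((5 + 15)/(10 + 15)) = 0*(20/25) = 0*((1/25)*20) = 0*(⅘) = 0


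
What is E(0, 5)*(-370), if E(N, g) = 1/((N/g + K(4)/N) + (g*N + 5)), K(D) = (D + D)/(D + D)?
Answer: 0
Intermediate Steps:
K(D) = 1 (K(D) = (2*D)/((2*D)) = (2*D)*(1/(2*D)) = 1)
E(N, g) = 1/(5 + 1/N + N*g + N/g) (E(N, g) = 1/((N/g + 1/N) + (g*N + 5)) = 1/((N/g + 1/N) + (N*g + 5)) = 1/((1/N + N/g) + (5 + N*g)) = 1/(5 + 1/N + N*g + N/g))
E(0, 5)*(-370) = (0*5/(5 + 0² + 0²*5² + 5*0*5))*(-370) = (0*5/(5 + 0 + 0*25 + 0))*(-370) = (0*5/(5 + 0 + 0 + 0))*(-370) = (0*5/5)*(-370) = (0*5*(⅕))*(-370) = 0*(-370) = 0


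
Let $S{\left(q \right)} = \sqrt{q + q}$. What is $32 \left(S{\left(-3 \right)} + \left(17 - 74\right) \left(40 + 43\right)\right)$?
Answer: $-151392 + 32 i \sqrt{6} \approx -1.5139 \cdot 10^{5} + 78.384 i$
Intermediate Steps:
$S{\left(q \right)} = \sqrt{2} \sqrt{q}$ ($S{\left(q \right)} = \sqrt{2 q} = \sqrt{2} \sqrt{q}$)
$32 \left(S{\left(-3 \right)} + \left(17 - 74\right) \left(40 + 43\right)\right) = 32 \left(\sqrt{2} \sqrt{-3} + \left(17 - 74\right) \left(40 + 43\right)\right) = 32 \left(\sqrt{2} i \sqrt{3} - 4731\right) = 32 \left(i \sqrt{6} - 4731\right) = 32 \left(-4731 + i \sqrt{6}\right) = -151392 + 32 i \sqrt{6}$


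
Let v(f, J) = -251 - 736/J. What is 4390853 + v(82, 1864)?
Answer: 1023010174/233 ≈ 4.3906e+6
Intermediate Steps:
v(f, J) = -251 - 736/J
4390853 + v(82, 1864) = 4390853 + (-251 - 736/1864) = 4390853 + (-251 - 736*1/1864) = 4390853 + (-251 - 92/233) = 4390853 - 58575/233 = 1023010174/233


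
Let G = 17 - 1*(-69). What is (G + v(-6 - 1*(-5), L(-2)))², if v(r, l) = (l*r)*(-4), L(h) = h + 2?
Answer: 7396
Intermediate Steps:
L(h) = 2 + h
v(r, l) = -4*l*r
G = 86 (G = 17 + 69 = 86)
(G + v(-6 - 1*(-5), L(-2)))² = (86 - 4*(2 - 2)*(-6 - 1*(-5)))² = (86 - 4*0*(-6 + 5))² = (86 - 4*0*(-1))² = (86 + 0)² = 86² = 7396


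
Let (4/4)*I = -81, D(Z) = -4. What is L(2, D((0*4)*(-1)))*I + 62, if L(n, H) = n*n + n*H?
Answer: 386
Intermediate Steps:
I = -81
L(n, H) = n**2 + H*n
L(2, D((0*4)*(-1)))*I + 62 = (2*(-4 + 2))*(-81) + 62 = (2*(-2))*(-81) + 62 = -4*(-81) + 62 = 324 + 62 = 386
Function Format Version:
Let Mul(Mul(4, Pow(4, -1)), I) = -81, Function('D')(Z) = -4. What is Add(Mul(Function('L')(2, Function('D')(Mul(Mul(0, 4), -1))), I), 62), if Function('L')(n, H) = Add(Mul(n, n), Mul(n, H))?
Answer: 386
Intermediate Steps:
I = -81
Function('L')(n, H) = Add(Pow(n, 2), Mul(H, n))
Add(Mul(Function('L')(2, Function('D')(Mul(Mul(0, 4), -1))), I), 62) = Add(Mul(Mul(2, Add(-4, 2)), -81), 62) = Add(Mul(Mul(2, -2), -81), 62) = Add(Mul(-4, -81), 62) = Add(324, 62) = 386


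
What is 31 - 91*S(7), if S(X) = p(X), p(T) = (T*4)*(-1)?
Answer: 2579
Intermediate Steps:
p(T) = -4*T (p(T) = (4*T)*(-1) = -4*T)
S(X) = -4*X
31 - 91*S(7) = 31 - (-364)*7 = 31 - 91*(-28) = 31 + 2548 = 2579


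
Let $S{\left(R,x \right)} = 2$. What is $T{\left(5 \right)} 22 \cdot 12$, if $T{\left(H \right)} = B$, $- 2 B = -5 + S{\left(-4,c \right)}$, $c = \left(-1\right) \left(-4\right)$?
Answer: $396$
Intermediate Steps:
$c = 4$
$B = \frac{3}{2}$ ($B = - \frac{-5 + 2}{2} = \left(- \frac{1}{2}\right) \left(-3\right) = \frac{3}{2} \approx 1.5$)
$T{\left(H \right)} = \frac{3}{2}$
$T{\left(5 \right)} 22 \cdot 12 = \frac{3}{2} \cdot 22 \cdot 12 = 33 \cdot 12 = 396$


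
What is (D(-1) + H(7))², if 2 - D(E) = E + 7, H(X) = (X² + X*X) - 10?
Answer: 7056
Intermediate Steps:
H(X) = -10 + 2*X² (H(X) = (X² + X²) - 10 = 2*X² - 10 = -10 + 2*X²)
D(E) = -5 - E (D(E) = 2 - (E + 7) = 2 - (7 + E) = 2 + (-7 - E) = -5 - E)
(D(-1) + H(7))² = ((-5 - 1*(-1)) + (-10 + 2*7²))² = ((-5 + 1) + (-10 + 2*49))² = (-4 + (-10 + 98))² = (-4 + 88)² = 84² = 7056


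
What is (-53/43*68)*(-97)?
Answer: 349588/43 ≈ 8130.0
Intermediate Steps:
(-53/43*68)*(-97) = (-53*1/43*68)*(-97) = -53/43*68*(-97) = -3604/43*(-97) = 349588/43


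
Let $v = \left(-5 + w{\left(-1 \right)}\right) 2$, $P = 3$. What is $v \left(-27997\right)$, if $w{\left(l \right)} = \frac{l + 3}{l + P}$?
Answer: $223976$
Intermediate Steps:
$w{\left(l \right)} = 1$ ($w{\left(l \right)} = \frac{l + 3}{l + 3} = \frac{3 + l}{3 + l} = 1$)
$v = -8$ ($v = \left(-5 + 1\right) 2 = \left(-4\right) 2 = -8$)
$v \left(-27997\right) = \left(-8\right) \left(-27997\right) = 223976$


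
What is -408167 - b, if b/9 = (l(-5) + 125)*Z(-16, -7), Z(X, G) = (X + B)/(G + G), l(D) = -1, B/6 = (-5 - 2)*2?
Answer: -2912969/7 ≈ -4.1614e+5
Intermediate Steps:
B = -84 (B = 6*((-5 - 2)*2) = 6*(-7*2) = 6*(-14) = -84)
Z(X, G) = (-84 + X)/(2*G) (Z(X, G) = (X - 84)/(G + G) = (-84 + X)/((2*G)) = (-84 + X)*(1/(2*G)) = (-84 + X)/(2*G))
b = 55800/7 (b = 9*((-1 + 125)*((1/2)*(-84 - 16)/(-7))) = 9*(124*((1/2)*(-1/7)*(-100))) = 9*(124*(50/7)) = 9*(6200/7) = 55800/7 ≈ 7971.4)
-408167 - b = -408167 - 1*55800/7 = -408167 - 55800/7 = -2912969/7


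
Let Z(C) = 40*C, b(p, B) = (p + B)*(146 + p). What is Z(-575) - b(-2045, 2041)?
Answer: -30596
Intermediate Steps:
b(p, B) = (146 + p)*(B + p) (b(p, B) = (B + p)*(146 + p) = (146 + p)*(B + p))
Z(-575) - b(-2045, 2041) = 40*(-575) - ((-2045)² + 146*2041 + 146*(-2045) + 2041*(-2045)) = -23000 - (4182025 + 297986 - 298570 - 4173845) = -23000 - 1*7596 = -23000 - 7596 = -30596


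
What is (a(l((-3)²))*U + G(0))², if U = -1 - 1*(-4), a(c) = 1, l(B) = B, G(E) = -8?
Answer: 25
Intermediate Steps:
U = 3 (U = -1 + 4 = 3)
(a(l((-3)²))*U + G(0))² = (1*3 - 8)² = (3 - 8)² = (-5)² = 25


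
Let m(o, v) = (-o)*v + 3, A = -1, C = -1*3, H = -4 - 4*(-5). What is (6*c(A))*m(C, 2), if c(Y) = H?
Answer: 864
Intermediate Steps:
H = 16 (H = -4 + 20 = 16)
C = -3
m(o, v) = 3 - o*v (m(o, v) = -o*v + 3 = 3 - o*v)
c(Y) = 16
(6*c(A))*m(C, 2) = (6*16)*(3 - 1*(-3)*2) = 96*(3 + 6) = 96*9 = 864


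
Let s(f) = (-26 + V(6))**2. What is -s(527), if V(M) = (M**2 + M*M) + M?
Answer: -2704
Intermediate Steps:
V(M) = M + 2*M**2 (V(M) = (M**2 + M**2) + M = 2*M**2 + M = M + 2*M**2)
s(f) = 2704 (s(f) = (-26 + 6*(1 + 2*6))**2 = (-26 + 6*(1 + 12))**2 = (-26 + 6*13)**2 = (-26 + 78)**2 = 52**2 = 2704)
-s(527) = -1*2704 = -2704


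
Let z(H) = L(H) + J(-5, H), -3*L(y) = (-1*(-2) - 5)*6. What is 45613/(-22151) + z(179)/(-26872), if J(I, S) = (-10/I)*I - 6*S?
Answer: -600916879/297620836 ≈ -2.0191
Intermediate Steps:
J(I, S) = -10 - 6*S
L(y) = 6 (L(y) = -(-1*(-2) - 5)*6/3 = -(2 - 5)*6/3 = -(-1)*6 = -⅓*(-18) = 6)
z(H) = -4 - 6*H (z(H) = 6 + (-10 - 6*H) = -4 - 6*H)
45613/(-22151) + z(179)/(-26872) = 45613/(-22151) + (-4 - 6*179)/(-26872) = 45613*(-1/22151) + (-4 - 1074)*(-1/26872) = -45613/22151 - 1078*(-1/26872) = -45613/22151 + 539/13436 = -600916879/297620836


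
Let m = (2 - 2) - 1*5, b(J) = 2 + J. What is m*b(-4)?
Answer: 10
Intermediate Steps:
m = -5 (m = 0 - 5 = -5)
m*b(-4) = -5*(2 - 4) = -5*(-2) = 10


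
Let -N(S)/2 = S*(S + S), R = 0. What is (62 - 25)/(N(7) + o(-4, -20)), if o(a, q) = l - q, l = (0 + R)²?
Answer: -37/176 ≈ -0.21023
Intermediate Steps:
N(S) = -4*S² (N(S) = -2*S*(S + S) = -2*S*2*S = -4*S²)
l = 0 (l = (0 + 0)² = 0² = 0)
o(a, q) = -q (o(a, q) = 0 - q = -q)
(62 - 25)/(N(7) + o(-4, -20)) = (62 - 25)/(-4*7² - 1*(-20)) = 37/(-4*49 + 20) = 37/(-196 + 20) = 37/(-176) = 37*(-1/176) = -37/176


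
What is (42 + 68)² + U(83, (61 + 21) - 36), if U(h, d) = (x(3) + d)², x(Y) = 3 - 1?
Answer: 14404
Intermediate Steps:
x(Y) = 2
U(h, d) = (2 + d)²
(42 + 68)² + U(83, (61 + 21) - 36) = (42 + 68)² + (2 + ((61 + 21) - 36))² = 110² + (2 + (82 - 36))² = 12100 + (2 + 46)² = 12100 + 48² = 12100 + 2304 = 14404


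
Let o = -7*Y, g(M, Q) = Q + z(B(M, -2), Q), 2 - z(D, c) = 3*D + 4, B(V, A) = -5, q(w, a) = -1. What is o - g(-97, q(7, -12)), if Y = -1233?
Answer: 8619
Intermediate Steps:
z(D, c) = -2 - 3*D (z(D, c) = 2 - (3*D + 4) = 2 - (4 + 3*D) = 2 + (-4 - 3*D) = -2 - 3*D)
g(M, Q) = 13 + Q (g(M, Q) = Q + (-2 - 3*(-5)) = Q + (-2 + 15) = Q + 13 = 13 + Q)
o = 8631 (o = -7*(-1233) = 8631)
o - g(-97, q(7, -12)) = 8631 - (13 - 1) = 8631 - 1*12 = 8631 - 12 = 8619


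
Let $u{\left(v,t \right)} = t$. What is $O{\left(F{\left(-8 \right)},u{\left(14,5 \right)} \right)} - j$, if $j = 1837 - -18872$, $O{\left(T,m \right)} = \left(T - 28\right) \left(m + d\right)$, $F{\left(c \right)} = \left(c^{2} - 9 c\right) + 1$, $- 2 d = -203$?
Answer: $- \frac{18201}{2} \approx -9100.5$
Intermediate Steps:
$d = \frac{203}{2}$ ($d = \left(- \frac{1}{2}\right) \left(-203\right) = \frac{203}{2} \approx 101.5$)
$F{\left(c \right)} = 1 + c^{2} - 9 c$
$O{\left(T,m \right)} = \left(-28 + T\right) \left(\frac{203}{2} + m\right)$ ($O{\left(T,m \right)} = \left(T - 28\right) \left(m + \frac{203}{2}\right) = \left(-28 + T\right) \left(\frac{203}{2} + m\right)$)
$j = 20709$ ($j = 1837 + 18872 = 20709$)
$O{\left(F{\left(-8 \right)},u{\left(14,5 \right)} \right)} - j = \left(-2842 - 140 + \frac{203 \left(1 + \left(-8\right)^{2} - -72\right)}{2} + \left(1 + \left(-8\right)^{2} - -72\right) 5\right) - 20709 = \left(-2842 - 140 + \frac{203 \left(1 + 64 + 72\right)}{2} + \left(1 + 64 + 72\right) 5\right) - 20709 = \left(-2842 - 140 + \frac{203}{2} \cdot 137 + 137 \cdot 5\right) - 20709 = \left(-2842 - 140 + \frac{27811}{2} + 685\right) - 20709 = \frac{23217}{2} - 20709 = - \frac{18201}{2}$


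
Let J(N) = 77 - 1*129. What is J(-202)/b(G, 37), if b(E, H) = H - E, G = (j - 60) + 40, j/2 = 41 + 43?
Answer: 52/111 ≈ 0.46847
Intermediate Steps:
j = 168 (j = 2*(41 + 43) = 2*84 = 168)
J(N) = -52 (J(N) = 77 - 129 = -52)
G = 148 (G = (168 - 60) + 40 = 108 + 40 = 148)
J(-202)/b(G, 37) = -52/(37 - 1*148) = -52/(37 - 148) = -52/(-111) = -52*(-1/111) = 52/111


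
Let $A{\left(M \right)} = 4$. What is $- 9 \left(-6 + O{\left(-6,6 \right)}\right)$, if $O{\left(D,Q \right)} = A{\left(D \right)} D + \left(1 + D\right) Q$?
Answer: $540$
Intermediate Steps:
$O{\left(D,Q \right)} = 4 D + Q \left(1 + D\right)$ ($O{\left(D,Q \right)} = 4 D + \left(1 + D\right) Q = 4 D + Q \left(1 + D\right)$)
$- 9 \left(-6 + O{\left(-6,6 \right)}\right) = - 9 \left(-6 + \left(6 + 4 \left(-6\right) - 36\right)\right) = - 9 \left(-6 - 54\right) = \left(-9\right) \left(-60\right) = 540$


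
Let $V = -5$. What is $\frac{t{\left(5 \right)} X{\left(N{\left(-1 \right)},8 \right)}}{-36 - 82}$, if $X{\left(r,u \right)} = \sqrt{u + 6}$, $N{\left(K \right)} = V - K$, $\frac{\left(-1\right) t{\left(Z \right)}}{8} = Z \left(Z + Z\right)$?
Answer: $\frac{200 \sqrt{14}}{59} \approx 12.684$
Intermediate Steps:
$t{\left(Z \right)} = - 16 Z^{2}$ ($t{\left(Z \right)} = - 8 Z \left(Z + Z\right) = - 8 Z 2 Z = - 8 \cdot 2 Z^{2} = - 16 Z^{2}$)
$N{\left(K \right)} = -5 - K$
$X{\left(r,u \right)} = \sqrt{6 + u}$
$\frac{t{\left(5 \right)} X{\left(N{\left(-1 \right)},8 \right)}}{-36 - 82} = \frac{- 16 \cdot 5^{2} \sqrt{6 + 8}}{-36 - 82} = \frac{\left(-16\right) 25 \sqrt{14}}{-118} = - 400 \sqrt{14} \left(- \frac{1}{118}\right) = \frac{200 \sqrt{14}}{59}$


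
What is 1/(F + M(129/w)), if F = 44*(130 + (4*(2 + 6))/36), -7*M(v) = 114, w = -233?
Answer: 63/361798 ≈ 0.00017413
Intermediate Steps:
M(v) = -114/7 (M(v) = -⅐*114 = -114/7)
F = 51832/9 (F = 44*(130 + (4*8)*(1/36)) = 44*(130 + 32*(1/36)) = 44*(130 + 8/9) = 44*(1178/9) = 51832/9 ≈ 5759.1)
1/(F + M(129/w)) = 1/(51832/9 - 114/7) = 1/(361798/63) = 63/361798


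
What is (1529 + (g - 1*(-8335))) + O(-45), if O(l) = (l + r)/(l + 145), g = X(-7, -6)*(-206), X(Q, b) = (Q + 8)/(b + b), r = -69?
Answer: 741002/75 ≈ 9880.0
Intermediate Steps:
X(Q, b) = (8 + Q)/(2*b) (X(Q, b) = (8 + Q)/((2*b)) = (8 + Q)*(1/(2*b)) = (8 + Q)/(2*b))
g = 103/6 (g = ((½)*(8 - 7)/(-6))*(-206) = ((½)*(-⅙)*1)*(-206) = -1/12*(-206) = 103/6 ≈ 17.167)
O(l) = (-69 + l)/(145 + l) (O(l) = (l - 69)/(l + 145) = (-69 + l)/(145 + l))
(1529 + (g - 1*(-8335))) + O(-45) = (1529 + (103/6 - 1*(-8335))) + (-69 - 45)/(145 - 45) = (1529 + (103/6 + 8335)) - 114/100 = (1529 + 50113/6) + (1/100)*(-114) = 59287/6 - 57/50 = 741002/75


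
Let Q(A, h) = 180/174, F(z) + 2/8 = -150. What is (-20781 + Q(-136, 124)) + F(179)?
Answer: -2427905/116 ≈ -20930.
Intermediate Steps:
F(z) = -601/4 (F(z) = -¼ - 150 = -601/4)
Q(A, h) = 30/29 (Q(A, h) = 180*(1/174) = 30/29)
(-20781 + Q(-136, 124)) + F(179) = (-20781 + 30/29) - 601/4 = -602619/29 - 601/4 = -2427905/116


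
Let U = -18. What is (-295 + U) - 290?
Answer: -603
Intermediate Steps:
(-295 + U) - 290 = (-295 - 18) - 290 = -313 - 290 = -603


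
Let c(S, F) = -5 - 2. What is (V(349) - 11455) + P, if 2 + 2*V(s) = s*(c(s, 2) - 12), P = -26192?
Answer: -81927/2 ≈ -40964.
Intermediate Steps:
c(S, F) = -7
V(s) = -1 - 19*s/2 (V(s) = -1 + (s*(-7 - 12))/2 = -1 + (s*(-19))/2 = -1 + (-19*s)/2 = -1 - 19*s/2)
(V(349) - 11455) + P = ((-1 - 19/2*349) - 11455) - 26192 = ((-1 - 6631/2) - 11455) - 26192 = (-6633/2 - 11455) - 26192 = -29543/2 - 26192 = -81927/2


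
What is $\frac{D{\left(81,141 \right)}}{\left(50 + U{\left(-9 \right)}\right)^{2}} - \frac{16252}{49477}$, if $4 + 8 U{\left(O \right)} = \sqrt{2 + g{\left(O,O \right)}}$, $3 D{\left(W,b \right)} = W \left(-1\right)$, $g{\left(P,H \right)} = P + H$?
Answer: $- \frac{403461420052}{1188427694077} + \frac{5346 i}{24019801} \approx -0.33949 + 0.00022257 i$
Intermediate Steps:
$g{\left(P,H \right)} = H + P$
$D{\left(W,b \right)} = - \frac{W}{3}$ ($D{\left(W,b \right)} = \frac{W \left(-1\right)}{3} = \frac{\left(-1\right) W}{3} = - \frac{W}{3}$)
$U{\left(O \right)} = - \frac{1}{2} + \frac{\sqrt{2 + 2 O}}{8}$ ($U{\left(O \right)} = - \frac{1}{2} + \frac{\sqrt{2 + \left(O + O\right)}}{8} = - \frac{1}{2} + \frac{\sqrt{2 + 2 O}}{8}$)
$\frac{D{\left(81,141 \right)}}{\left(50 + U{\left(-9 \right)}\right)^{2}} - \frac{16252}{49477} = \frac{\left(- \frac{1}{3}\right) 81}{\left(50 - \left(\frac{1}{2} - \frac{\sqrt{2 + 2 \left(-9\right)}}{8}\right)\right)^{2}} - \frac{16252}{49477} = - \frac{27}{\left(50 - \left(\frac{1}{2} - \frac{\sqrt{2 - 18}}{8}\right)\right)^{2}} - \frac{16252}{49477} = - \frac{27}{\left(50 - \left(\frac{1}{2} - \frac{\sqrt{-16}}{8}\right)\right)^{2}} - \frac{16252}{49477} = - \frac{27}{\left(50 - \left(\frac{1}{2} - \frac{4 i}{8}\right)\right)^{2}} - \frac{16252}{49477} = - \frac{27}{\left(50 - \left(\frac{1}{2} - \frac{i}{2}\right)\right)^{2}} - \frac{16252}{49477} = - \frac{27}{\left(\frac{99}{2} + \frac{i}{2}\right)^{2}} - \frac{16252}{49477} = - \frac{16252}{49477} - \frac{27}{\left(\frac{99}{2} + \frac{i}{2}\right)^{2}}$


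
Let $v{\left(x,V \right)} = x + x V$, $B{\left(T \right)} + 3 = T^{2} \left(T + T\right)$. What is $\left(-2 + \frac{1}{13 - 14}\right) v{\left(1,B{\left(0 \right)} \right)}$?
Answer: $6$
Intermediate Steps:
$B{\left(T \right)} = -3 + 2 T^{3}$ ($B{\left(T \right)} = -3 + T^{2} \left(T + T\right) = -3 + T^{2} \cdot 2 T = -3 + 2 T^{3}$)
$v{\left(x,V \right)} = x + V x$
$\left(-2 + \frac{1}{13 - 14}\right) v{\left(1,B{\left(0 \right)} \right)} = \left(-2 + \frac{1}{13 - 14}\right) 1 \left(1 - \left(3 - 2 \cdot 0^{3}\right)\right) = \left(-2 + \frac{1}{-1}\right) 1 \left(1 + \left(-3 + 2 \cdot 0\right)\right) = \left(-2 - 1\right) 1 \left(1 + \left(-3 + 0\right)\right) = - 3 \cdot 1 \left(1 - 3\right) = - 3 \cdot 1 \left(-2\right) = \left(-3\right) \left(-2\right) = 6$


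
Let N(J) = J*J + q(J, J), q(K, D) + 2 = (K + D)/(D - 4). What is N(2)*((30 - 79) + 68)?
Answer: 0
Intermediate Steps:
q(K, D) = -2 + (D + K)/(-4 + D) (q(K, D) = -2 + (K + D)/(D - 4) = -2 + (D + K)/(-4 + D))
N(J) = J**2 + 8/(-4 + J) (N(J) = J*J + (8 + J - J)/(-4 + J) = J**2 + 8/(-4 + J))
N(2)*((30 - 79) + 68) = ((8 + 2**2*(-4 + 2))/(-4 + 2))*((30 - 79) + 68) = ((8 + 4*(-2))/(-2))*(-49 + 68) = -(8 - 8)/2*19 = -1/2*0*19 = 0*19 = 0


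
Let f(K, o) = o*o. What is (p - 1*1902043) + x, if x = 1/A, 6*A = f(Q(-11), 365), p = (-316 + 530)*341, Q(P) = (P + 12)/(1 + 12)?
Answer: -243677717519/133225 ≈ -1.8291e+6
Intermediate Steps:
Q(P) = 12/13 + P/13 (Q(P) = (12 + P)/13 = (12 + P)*(1/13) = 12/13 + P/13)
p = 72974 (p = 214*341 = 72974)
f(K, o) = o²
A = 133225/6 (A = (⅙)*365² = (⅙)*133225 = 133225/6 ≈ 22204.)
x = 6/133225 (x = 1/(133225/6) = 6/133225 ≈ 4.5037e-5)
(p - 1*1902043) + x = (72974 - 1*1902043) + 6/133225 = (72974 - 1902043) + 6/133225 = -1829069 + 6/133225 = -243677717519/133225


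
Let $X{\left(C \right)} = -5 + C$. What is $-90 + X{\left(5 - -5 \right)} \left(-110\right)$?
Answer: $-640$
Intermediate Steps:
$-90 + X{\left(5 - -5 \right)} \left(-110\right) = -90 + \left(-5 + \left(5 - -5\right)\right) \left(-110\right) = -90 + \left(-5 + \left(5 + 5\right)\right) \left(-110\right) = -90 + \left(-5 + 10\right) \left(-110\right) = -90 + 5 \left(-110\right) = -90 - 550 = -640$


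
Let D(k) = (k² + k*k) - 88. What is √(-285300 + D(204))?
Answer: 2*I*√50539 ≈ 449.62*I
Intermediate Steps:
D(k) = -88 + 2*k² (D(k) = (k² + k²) - 88 = 2*k² - 88 = -88 + 2*k²)
√(-285300 + D(204)) = √(-285300 + (-88 + 2*204²)) = √(-285300 + (-88 + 2*41616)) = √(-285300 + (-88 + 83232)) = √(-285300 + 83144) = √(-202156) = 2*I*√50539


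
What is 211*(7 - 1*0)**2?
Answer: 10339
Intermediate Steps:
211*(7 - 1*0)**2 = 211*(7 + 0)**2 = 211*7**2 = 211*49 = 10339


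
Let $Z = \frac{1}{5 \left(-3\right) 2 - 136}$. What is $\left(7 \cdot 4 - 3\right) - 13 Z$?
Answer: $\frac{4163}{166} \approx 25.078$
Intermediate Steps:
$Z = - \frac{1}{166}$ ($Z = \frac{1}{\left(-15\right) 2 - 136} = \frac{1}{-30 - 136} = \frac{1}{-166} = - \frac{1}{166} \approx -0.0060241$)
$\left(7 \cdot 4 - 3\right) - 13 Z = \left(7 \cdot 4 - 3\right) - - \frac{13}{166} = \left(28 - 3\right) + \frac{13}{166} = 25 + \frac{13}{166} = \frac{4163}{166}$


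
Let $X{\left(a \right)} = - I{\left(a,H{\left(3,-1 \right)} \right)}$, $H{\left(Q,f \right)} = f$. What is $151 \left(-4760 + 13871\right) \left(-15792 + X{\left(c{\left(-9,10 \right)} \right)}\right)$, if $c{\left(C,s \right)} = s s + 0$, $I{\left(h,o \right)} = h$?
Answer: $-21863593812$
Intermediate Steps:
$c{\left(C,s \right)} = s^{2}$ ($c{\left(C,s \right)} = s^{2} + 0 = s^{2}$)
$X{\left(a \right)} = - a$
$151 \left(-4760 + 13871\right) \left(-15792 + X{\left(c{\left(-9,10 \right)} \right)}\right) = 151 \left(-4760 + 13871\right) \left(-15792 - 10^{2}\right) = 151 \cdot 9111 \left(-15792 - 100\right) = 151 \cdot 9111 \left(-15892\right) = 151 \left(-144792012\right) = -21863593812$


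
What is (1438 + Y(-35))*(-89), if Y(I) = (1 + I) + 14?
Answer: -126202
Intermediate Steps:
Y(I) = 15 + I
(1438 + Y(-35))*(-89) = (1438 + (15 - 35))*(-89) = (1438 - 20)*(-89) = 1418*(-89) = -126202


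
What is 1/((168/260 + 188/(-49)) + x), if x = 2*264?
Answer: 3185/1671518 ≈ 0.0019055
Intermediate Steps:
x = 528
1/((168/260 + 188/(-49)) + x) = 1/((168/260 + 188/(-49)) + 528) = 1/((168*(1/260) + 188*(-1/49)) + 528) = 1/((42/65 - 188/49) + 528) = 1/(-10162/3185 + 528) = 1/(1671518/3185) = 3185/1671518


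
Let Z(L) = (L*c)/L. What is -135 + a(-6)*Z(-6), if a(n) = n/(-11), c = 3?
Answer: -1467/11 ≈ -133.36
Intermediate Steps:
Z(L) = 3 (Z(L) = (L*3)/L = (3*L)/L = 3)
a(n) = -n/11 (a(n) = n*(-1/11) = -n/11)
-135 + a(-6)*Z(-6) = -135 - 1/11*(-6)*3 = -135 + (6/11)*3 = -135 + 18/11 = -1467/11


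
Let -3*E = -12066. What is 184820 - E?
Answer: 180798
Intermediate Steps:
E = 4022 (E = -1/3*(-12066) = 4022)
184820 - E = 184820 - 1*4022 = 184820 - 4022 = 180798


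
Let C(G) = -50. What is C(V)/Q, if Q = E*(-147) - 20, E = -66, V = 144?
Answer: -25/4841 ≈ -0.0051642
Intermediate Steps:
Q = 9682 (Q = -66*(-147) - 20 = 9702 - 20 = 9682)
C(V)/Q = -50/9682 = -50*1/9682 = -25/4841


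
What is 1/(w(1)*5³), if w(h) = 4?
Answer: 1/500 ≈ 0.0020000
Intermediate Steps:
1/(w(1)*5³) = 1/(4*5³) = 1/(4*125) = 1/500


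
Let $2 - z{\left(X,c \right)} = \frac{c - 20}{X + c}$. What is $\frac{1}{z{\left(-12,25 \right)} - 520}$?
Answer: $- \frac{13}{6739} \approx -0.0019291$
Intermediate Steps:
$z{\left(X,c \right)} = 2 - \frac{-20 + c}{X + c}$ ($z{\left(X,c \right)} = 2 - \frac{c - 20}{X + c} = 2 - \frac{-20 + c}{X + c}$)
$\frac{1}{z{\left(-12,25 \right)} - 520} = \frac{1}{\frac{20 + 25 + 2 \left(-12\right)}{-12 + 25} - 520} = \frac{1}{\frac{20 + 25 - 24}{13} - 520} = \frac{1}{\frac{1}{13} \cdot 21 - 520} = \frac{1}{\frac{21}{13} - 520} = \frac{1}{- \frac{6739}{13}} = - \frac{13}{6739}$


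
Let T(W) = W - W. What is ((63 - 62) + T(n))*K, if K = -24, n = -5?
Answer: -24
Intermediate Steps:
T(W) = 0
((63 - 62) + T(n))*K = ((63 - 62) + 0)*(-24) = (1 + 0)*(-24) = 1*(-24) = -24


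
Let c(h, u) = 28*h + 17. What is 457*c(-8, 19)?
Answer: -94599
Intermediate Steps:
c(h, u) = 17 + 28*h
457*c(-8, 19) = 457*(17 + 28*(-8)) = 457*(17 - 224) = 457*(-207) = -94599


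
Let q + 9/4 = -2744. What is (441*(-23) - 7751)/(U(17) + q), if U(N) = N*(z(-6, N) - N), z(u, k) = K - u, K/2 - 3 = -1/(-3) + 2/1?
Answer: 214728/33023 ≈ 6.5024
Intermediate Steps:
K = 32/3 (K = 6 + 2*(-1/(-3) + 2/1) = 6 + 2*(-1*(-⅓) + 2*1) = 6 + 2*(⅓ + 2) = 6 + 2*(7/3) = 6 + 14/3 = 32/3 ≈ 10.667)
q = -10985/4 (q = -9/4 - 2744 = -10985/4 ≈ -2746.3)
z(u, k) = 32/3 - u
U(N) = N*(50/3 - N) (U(N) = N*((32/3 - 1*(-6)) - N) = N*((32/3 + 6) - N) = N*(50/3 - N))
(441*(-23) - 7751)/(U(17) + q) = (441*(-23) - 7751)/((⅓)*17*(50 - 3*17) - 10985/4) = (-10143 - 7751)/((⅓)*17*(50 - 51) - 10985/4) = -17894/((⅓)*17*(-1) - 10985/4) = -17894/(-17/3 - 10985/4) = -17894/(-33023/12) = -17894*(-12/33023) = 214728/33023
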